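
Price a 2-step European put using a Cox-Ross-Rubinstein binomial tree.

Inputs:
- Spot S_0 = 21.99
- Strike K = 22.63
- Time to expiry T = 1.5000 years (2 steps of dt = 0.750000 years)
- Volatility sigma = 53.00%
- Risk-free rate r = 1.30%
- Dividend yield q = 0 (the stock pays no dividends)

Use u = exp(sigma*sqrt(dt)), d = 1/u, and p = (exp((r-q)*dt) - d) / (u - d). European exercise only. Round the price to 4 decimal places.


dt = T/N = 0.750000
u = exp(sigma*sqrt(dt)) = 1.582480; d = 1/u = 0.631919
p = (exp((r-q)*dt) - d) / (u - d) = 0.397532
Discount per step: exp(-r*dt) = 0.990297
Stock lattice S(k, i) with i counting down-moves:
  k=0: S(0,0) = 21.9900
  k=1: S(1,0) = 34.7987; S(1,1) = 13.8959
  k=2: S(2,0) = 55.0683; S(2,1) = 21.9900; S(2,2) = 8.7811
Terminal payoffs V(N, i) = max(K - S_T, 0):
  V(2,0) = 0.000000; V(2,1) = 0.640000; V(2,2) = 13.848907
Backward induction: V(k, i) = exp(-r*dt) * [p * V(k+1, i) + (1-p) * V(k+1, i+1)].
  V(1,0) = exp(-r*dt) * [p*0.000000 + (1-p)*0.640000] = 0.381838
  V(1,1) = exp(-r*dt) * [p*0.640000 + (1-p)*13.848907] = 8.514523
  V(0,0) = exp(-r*dt) * [p*0.381838 + (1-p)*8.514523] = 5.230277

Answer: Price = V(0,0) = 5.2303


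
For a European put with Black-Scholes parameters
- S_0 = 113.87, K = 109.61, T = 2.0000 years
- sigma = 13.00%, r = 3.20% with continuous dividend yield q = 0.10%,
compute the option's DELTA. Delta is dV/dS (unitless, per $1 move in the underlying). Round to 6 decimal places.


Answer: Delta = -0.261684

Derivation:
d1 = 0.6365529480; d2 = 0.4527051849
phi(d1) = 0.3257782444; exp(-qT) = 0.9980019987; exp(-rT) = 0.9380049995
N(-d1) = 0.2622080409
Delta = -exp(-qT) * N(-d1) = -0.9980019987 * 0.2622080409 = -0.261684


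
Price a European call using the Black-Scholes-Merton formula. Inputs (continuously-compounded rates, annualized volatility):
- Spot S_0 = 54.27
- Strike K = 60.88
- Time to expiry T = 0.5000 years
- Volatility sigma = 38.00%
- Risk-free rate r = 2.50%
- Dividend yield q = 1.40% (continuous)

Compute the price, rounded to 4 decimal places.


Answer: Price = 3.4713

Derivation:
d1 = (ln(S/K) + (r - q + 0.5*sigma^2) * T) / (sigma * sqrt(T)) = -0.27291763
d2 = d1 - sigma * sqrt(T) = -0.54161821
exp(-rT) = 0.98757780; exp(-qT) = 0.99302444
C = S_0 * exp(-qT) * N(d1) - K * exp(-rT) * N(d2)
N(d1) = 0.39245827; N(d2) = 0.29404077
C = 54.2700 * 0.99302444 * 0.39245827 - 60.8800 * 0.98757780 * 0.29404077 = 3.4713


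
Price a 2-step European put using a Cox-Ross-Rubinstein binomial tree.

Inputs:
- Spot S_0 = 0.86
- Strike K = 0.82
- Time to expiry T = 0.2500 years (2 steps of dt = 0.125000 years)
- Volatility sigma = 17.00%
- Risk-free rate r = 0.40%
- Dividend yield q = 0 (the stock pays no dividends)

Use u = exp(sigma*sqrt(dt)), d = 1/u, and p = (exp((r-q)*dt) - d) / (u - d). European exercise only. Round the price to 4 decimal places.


dt = T/N = 0.125000
u = exp(sigma*sqrt(dt)) = 1.061947; d = 1/u = 0.941667
p = (exp((r-q)*dt) - d) / (u - d) = 0.489136
Discount per step: exp(-r*dt) = 0.999500
Stock lattice S(k, i) with i counting down-moves:
  k=0: S(0,0) = 0.8600
  k=1: S(1,0) = 0.9133; S(1,1) = 0.8098
  k=2: S(2,0) = 0.9698; S(2,1) = 0.8600; S(2,2) = 0.7626
Terminal payoffs V(N, i) = max(K - S_T, 0):
  V(2,0) = 0.000000; V(2,1) = 0.000000; V(2,2) = 0.057407
Backward induction: V(k, i) = exp(-r*dt) * [p * V(k+1, i) + (1-p) * V(k+1, i+1)].
  V(1,0) = exp(-r*dt) * [p*0.000000 + (1-p)*0.000000] = 0.000000
  V(1,1) = exp(-r*dt) * [p*0.000000 + (1-p)*0.057407] = 0.029313
  V(0,0) = exp(-r*dt) * [p*0.000000 + (1-p)*0.029313] = 0.014967

Answer: Price = V(0,0) = 0.0150


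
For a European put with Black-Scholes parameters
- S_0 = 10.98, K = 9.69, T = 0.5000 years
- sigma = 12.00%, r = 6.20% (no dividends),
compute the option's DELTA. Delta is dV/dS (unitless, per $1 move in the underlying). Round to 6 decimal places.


Answer: Delta = -0.030008

Derivation:
d1 = 1.8806802408; d2 = 1.7958274270
phi(d1) = 0.0680564605; exp(-qT) = 1.0000000000; exp(-rT) = 0.9694755731
N(-d1) = 0.0300077146
Delta = -exp(-qT) * N(-d1) = -1.0000000000 * 0.0300077146 = -0.030008


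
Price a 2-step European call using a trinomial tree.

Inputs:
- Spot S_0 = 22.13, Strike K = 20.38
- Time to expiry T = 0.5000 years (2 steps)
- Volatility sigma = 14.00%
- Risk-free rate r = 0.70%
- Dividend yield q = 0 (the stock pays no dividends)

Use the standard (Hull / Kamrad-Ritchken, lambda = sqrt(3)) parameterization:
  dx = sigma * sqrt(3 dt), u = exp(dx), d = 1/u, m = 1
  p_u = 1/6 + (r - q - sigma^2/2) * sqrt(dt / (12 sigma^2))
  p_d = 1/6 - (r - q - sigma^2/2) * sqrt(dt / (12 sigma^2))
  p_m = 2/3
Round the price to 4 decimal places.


dt = T/N = 0.250000; dx = sigma*sqrt(3*dt) = 0.121244
u = exp(dx) = 1.128900; d = 1/u = 0.885818
p_u = 0.163780, p_m = 0.666667, p_d = 0.169553
Discount per step: exp(-r*dt) = 0.998252
Stock lattice S(k, j) with j the centered position index:
  k=0: S(0,+0) = 22.1300
  k=1: S(1,-1) = 19.6032; S(1,+0) = 22.1300; S(1,+1) = 24.9826
  k=2: S(2,-2) = 17.3648; S(2,-1) = 19.6032; S(2,+0) = 22.1300; S(2,+1) = 24.9826; S(2,+2) = 28.2028
Terminal payoffs V(N, j) = max(S_T - K, 0):
  V(2,-2) = 0.000000; V(2,-1) = 0.000000; V(2,+0) = 1.750000; V(2,+1) = 4.602553; V(2,+2) = 7.822800
Backward induction: V(k, j) = exp(-r*dt) * [p_u * V(k+1, j+1) + p_m * V(k+1, j) + p_d * V(k+1, j-1)]
  V(1,-1) = exp(-r*dt) * [p_u*1.750000 + p_m*0.000000 + p_d*0.000000] = 0.286114
  V(1,+0) = exp(-r*dt) * [p_u*4.602553 + p_m*1.750000 + p_d*0.000000] = 1.917115
  V(1,+1) = exp(-r*dt) * [p_u*7.822800 + p_m*4.602553 + p_d*1.750000] = 4.638181
  V(0,+0) = exp(-r*dt) * [p_u*4.638181 + p_m*1.917115 + p_d*0.286114] = 2.082581

Answer: Price = V(0,0) = 2.0826


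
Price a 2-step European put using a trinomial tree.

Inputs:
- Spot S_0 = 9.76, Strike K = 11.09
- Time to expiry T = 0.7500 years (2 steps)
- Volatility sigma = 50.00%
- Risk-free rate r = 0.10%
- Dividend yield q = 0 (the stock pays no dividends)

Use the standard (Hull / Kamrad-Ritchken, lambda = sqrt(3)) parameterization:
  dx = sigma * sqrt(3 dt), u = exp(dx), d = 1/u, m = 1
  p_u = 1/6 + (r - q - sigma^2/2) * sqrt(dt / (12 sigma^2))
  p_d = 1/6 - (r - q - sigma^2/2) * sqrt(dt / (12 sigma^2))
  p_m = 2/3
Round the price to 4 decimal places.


Answer: Price = V(0,0) = 2.5005

Derivation:
dt = T/N = 0.375000; dx = sigma*sqrt(3*dt) = 0.530330
u = exp(dx) = 1.699493; d = 1/u = 0.588411
p_u = 0.122826, p_m = 0.666667, p_d = 0.210507
Discount per step: exp(-r*dt) = 0.999625
Stock lattice S(k, j) with j the centered position index:
  k=0: S(0,+0) = 9.7600
  k=1: S(1,-1) = 5.7429; S(1,+0) = 9.7600; S(1,+1) = 16.5871
  k=2: S(2,-2) = 3.3792; S(2,-1) = 5.7429; S(2,+0) = 9.7600; S(2,+1) = 16.5871; S(2,+2) = 28.1896
Terminal payoffs V(N, j) = max(K - S_T, 0):
  V(2,-2) = 7.710823; V(2,-1) = 5.347111; V(2,+0) = 1.330000; V(2,+1) = 0.000000; V(2,+2) = 0.000000
Backward induction: V(k, j) = exp(-r*dt) * [p_u * V(k+1, j+1) + p_m * V(k+1, j) + p_d * V(k+1, j-1)]
  V(1,-1) = exp(-r*dt) * [p_u*1.330000 + p_m*5.347111 + p_d*7.710823] = 5.349278
  V(1,+0) = exp(-r*dt) * [p_u*0.000000 + p_m*1.330000 + p_d*5.347111] = 2.011518
  V(1,+1) = exp(-r*dt) * [p_u*0.000000 + p_m*0.000000 + p_d*1.330000] = 0.279870
  V(0,+0) = exp(-r*dt) * [p_u*0.279870 + p_m*2.011518 + p_d*5.349278] = 2.500511


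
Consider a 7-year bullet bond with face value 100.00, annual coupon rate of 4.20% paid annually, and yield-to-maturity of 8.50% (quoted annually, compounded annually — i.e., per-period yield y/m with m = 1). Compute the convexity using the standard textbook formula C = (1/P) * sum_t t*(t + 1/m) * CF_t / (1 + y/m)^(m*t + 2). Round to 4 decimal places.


Coupon per period c = face * coupon_rate / m = 4.200000
Periods per year m = 1; per-period yield y/m = 0.085000
Number of cashflows N = 7
Cashflows (t years, CF_t, discount factor 1/(1+y/m)^(m*t), PV):
  t = 1.0000: CF_t = 4.200000, DF = 0.921659, PV = 3.870968
  t = 2.0000: CF_t = 4.200000, DF = 0.849455, PV = 3.567712
  t = 3.0000: CF_t = 4.200000, DF = 0.782908, PV = 3.288214
  t = 4.0000: CF_t = 4.200000, DF = 0.721574, PV = 3.030612
  t = 5.0000: CF_t = 4.200000, DF = 0.665045, PV = 2.793191
  t = 6.0000: CF_t = 4.200000, DF = 0.612945, PV = 2.574369
  t = 7.0000: CF_t = 104.200000, DF = 0.564926, PV = 58.865326
Price P = sum_t PV_t = 77.990392
Convexity numerator sum_t t*(t + 1/m) * CF_t / (1+y/m)^(m*t + 2):
  t = 1.0000: term = 6.576428
  t = 2.0000: term = 18.183672
  t = 3.0000: term = 33.518289
  t = 4.0000: term = 51.487388
  t = 5.0000: term = 71.180720
  t = 6.0000: term = 91.846091
  t = 7.0000: term = 2800.193881
Convexity = (1/P) * sum = 3072.986469 / 77.990392 = 39.402116

Answer: Convexity = 39.4021


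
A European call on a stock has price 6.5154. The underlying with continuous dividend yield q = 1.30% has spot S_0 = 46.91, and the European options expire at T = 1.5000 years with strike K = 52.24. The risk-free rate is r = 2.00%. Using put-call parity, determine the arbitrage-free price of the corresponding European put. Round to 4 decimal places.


Answer: Put price = 11.2074

Derivation:
Put-call parity: C - P = S_0 * exp(-qT) - K * exp(-rT).
S_0 * exp(-qT) = 46.9100 * 0.98068890 = 46.00411607
K * exp(-rT) = 52.2400 * 0.97044553 = 50.69607467
P = C - S*exp(-qT) + K*exp(-rT)
P = 6.5154 - 46.00411607 + 50.69607467 = 11.2074


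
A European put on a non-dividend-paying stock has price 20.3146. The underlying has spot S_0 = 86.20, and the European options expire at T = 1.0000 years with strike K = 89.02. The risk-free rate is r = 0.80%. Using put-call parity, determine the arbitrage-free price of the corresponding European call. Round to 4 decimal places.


Put-call parity: C - P = S_0 * exp(-qT) - K * exp(-rT).
S_0 * exp(-qT) = 86.2000 * 1.00000000 = 86.20000000
K * exp(-rT) = 89.0200 * 0.99203191 = 88.31068106
C = P + S*exp(-qT) - K*exp(-rT)
C = 20.3146 + 86.20000000 - 88.31068106 = 18.2039

Answer: Call price = 18.2039


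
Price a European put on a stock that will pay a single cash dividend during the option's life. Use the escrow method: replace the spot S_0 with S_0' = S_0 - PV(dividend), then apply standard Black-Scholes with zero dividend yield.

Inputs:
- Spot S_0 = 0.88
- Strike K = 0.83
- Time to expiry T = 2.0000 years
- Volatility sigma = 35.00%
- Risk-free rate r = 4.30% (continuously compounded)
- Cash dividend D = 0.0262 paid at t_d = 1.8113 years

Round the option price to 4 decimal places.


Answer: Price = 0.1153

Derivation:
PV(D) = D * exp(-r * t_d) = 0.0262 * 0.92506997 = 0.02423683
S_0' = S_0 - PV(D) = 0.8800 - 0.02423683 = 0.85576317
d1 = (ln(S_0'/K) + (r + sigma^2/2)*T) / (sigma*sqrt(T)) = 0.48299022
d2 = d1 - sigma*sqrt(T) = -0.01198453
exp(-rT) = 0.91759423
N(-d1) = 0.31455134; N(-d2) = 0.50478102
P = K * exp(-rT) * N(-d2) - S_0' * N(-d1) = 0.8300 * 0.91759423 * 0.50478102 - 0.85576317 * 0.31455134 = 0.1153


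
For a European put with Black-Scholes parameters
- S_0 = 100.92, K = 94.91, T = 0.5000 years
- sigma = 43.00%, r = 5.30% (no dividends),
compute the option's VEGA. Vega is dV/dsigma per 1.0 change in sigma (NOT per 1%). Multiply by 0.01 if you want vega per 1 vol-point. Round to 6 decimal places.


Answer: Vega = 25.829679

Derivation:
d1 = 0.4411163954; d2 = 0.1370604795
phi(d1) = 0.3619568148; exp(-qT) = 1.0000000000; exp(-rT) = 0.9738480438
Vega = S * exp(-qT) * phi(d1) * sqrt(T) = 100.9200 * 1.0000000000 * 0.3619568148 * 0.7071067812 = 25.829679


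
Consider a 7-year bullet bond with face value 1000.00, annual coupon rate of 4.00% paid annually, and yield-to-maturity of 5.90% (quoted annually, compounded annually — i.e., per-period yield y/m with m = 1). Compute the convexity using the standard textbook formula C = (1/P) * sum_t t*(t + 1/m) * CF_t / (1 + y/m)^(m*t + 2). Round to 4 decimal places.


Answer: Convexity = 42.3223

Derivation:
Coupon per period c = face * coupon_rate / m = 40.000000
Periods per year m = 1; per-period yield y/m = 0.059000
Number of cashflows N = 7
Cashflows (t years, CF_t, discount factor 1/(1+y/m)^(m*t), PV):
  t = 1.0000: CF_t = 40.000000, DF = 0.944287, PV = 37.771483
  t = 2.0000: CF_t = 40.000000, DF = 0.891678, PV = 35.667122
  t = 3.0000: CF_t = 40.000000, DF = 0.842000, PV = 33.680002
  t = 4.0000: CF_t = 40.000000, DF = 0.795090, PV = 31.803590
  t = 5.0000: CF_t = 40.000000, DF = 0.750793, PV = 30.031719
  t = 6.0000: CF_t = 40.000000, DF = 0.708964, PV = 28.358564
  t = 7.0000: CF_t = 1040.000000, DF = 0.669466, PV = 696.244245
Price P = sum_t PV_t = 893.556725
Convexity numerator sum_t t*(t + 1/m) * CF_t / (1+y/m)^(m*t + 2):
  t = 1.0000: term = 67.360004
  t = 2.0000: term = 190.821542
  t = 3.0000: term = 360.380627
  t = 4.0000: term = 567.171274
  t = 5.0000: term = 803.358744
  t = 6.0000: term = 1062.041777
  t = 7.0000: term = 34766.240116
Convexity = (1/P) * sum = 37817.374085 / 893.556725 = 42.322298


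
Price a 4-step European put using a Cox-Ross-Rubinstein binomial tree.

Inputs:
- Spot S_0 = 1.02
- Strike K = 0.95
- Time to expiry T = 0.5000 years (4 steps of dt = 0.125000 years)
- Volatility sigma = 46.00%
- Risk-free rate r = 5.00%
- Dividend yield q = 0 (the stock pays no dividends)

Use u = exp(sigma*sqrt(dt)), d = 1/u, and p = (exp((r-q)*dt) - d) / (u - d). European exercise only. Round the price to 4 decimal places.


Answer: Price = V(0,0) = 0.0865

Derivation:
dt = T/N = 0.125000
u = exp(sigma*sqrt(dt)) = 1.176607; d = 1/u = 0.849902
p = (exp((r-q)*dt) - d) / (u - d) = 0.478621
Discount per step: exp(-r*dt) = 0.993769
Stock lattice S(k, i) with i counting down-moves:
  k=0: S(0,0) = 1.0200
  k=1: S(1,0) = 1.2001; S(1,1) = 0.8669
  k=2: S(2,0) = 1.4121; S(2,1) = 1.0200; S(2,2) = 0.7368
  k=3: S(3,0) = 1.6615; S(3,1) = 1.2001; S(3,2) = 0.8669; S(3,3) = 0.6262
  k=4: S(4,0) = 1.9549; S(4,1) = 1.4121; S(4,2) = 1.0200; S(4,3) = 0.7368; S(4,4) = 0.5322
Terminal payoffs V(N, i) = max(K - S_T, 0):
  V(4,0) = 0.000000; V(4,1) = 0.000000; V(4,2) = 0.000000; V(4,3) = 0.213220; V(4,4) = 0.417800
Backward induction: V(k, i) = exp(-r*dt) * [p * V(k+1, i) + (1-p) * V(k+1, i+1)].
  V(3,0) = exp(-r*dt) * [p*0.000000 + (1-p)*0.000000] = 0.000000
  V(3,1) = exp(-r*dt) * [p*0.000000 + (1-p)*0.000000] = 0.000000
  V(3,2) = exp(-r*dt) * [p*0.000000 + (1-p)*0.213220] = 0.110476
  V(3,3) = exp(-r*dt) * [p*0.213220 + (1-p)*0.417800] = 0.317891
  V(2,0) = exp(-r*dt) * [p*0.000000 + (1-p)*0.000000] = 0.000000
  V(2,1) = exp(-r*dt) * [p*0.000000 + (1-p)*0.110476] = 0.057241
  V(2,2) = exp(-r*dt) * [p*0.110476 + (1-p)*0.317891] = 0.217256
  V(1,0) = exp(-r*dt) * [p*0.000000 + (1-p)*0.057241] = 0.029658
  V(1,1) = exp(-r*dt) * [p*0.057241 + (1-p)*0.217256] = 0.139793
  V(0,0) = exp(-r*dt) * [p*0.029658 + (1-p)*0.139793] = 0.086538


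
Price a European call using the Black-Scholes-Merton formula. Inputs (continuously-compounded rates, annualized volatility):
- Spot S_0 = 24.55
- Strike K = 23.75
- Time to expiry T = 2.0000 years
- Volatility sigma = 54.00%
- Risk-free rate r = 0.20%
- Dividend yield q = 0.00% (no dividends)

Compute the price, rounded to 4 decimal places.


d1 = (ln(S/K) + (r - q + 0.5*sigma^2) * T) / (sigma * sqrt(T)) = 0.43045691
d2 = d1 - sigma * sqrt(T) = -0.33321841
exp(-rT) = 0.99600799; exp(-qT) = 1.00000000
C = S_0 * exp(-qT) * N(d1) - K * exp(-rT) * N(d2)
N(d1) = 0.66656835; N(d2) = 0.36948471
C = 24.5500 * 1.00000000 * 0.66656835 - 23.7500 * 0.99600799 * 0.36948471 = 7.6240

Answer: Price = 7.6240


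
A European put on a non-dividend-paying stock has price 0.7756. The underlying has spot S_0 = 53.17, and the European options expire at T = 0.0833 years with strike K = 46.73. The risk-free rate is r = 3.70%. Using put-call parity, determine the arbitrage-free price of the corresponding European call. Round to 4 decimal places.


Answer: Call price = 7.3594

Derivation:
Put-call parity: C - P = S_0 * exp(-qT) - K * exp(-rT).
S_0 * exp(-qT) = 53.1700 * 1.00000000 = 53.17000000
K * exp(-rT) = 46.7300 * 0.99692264 = 46.58619519
C = P + S*exp(-qT) - K*exp(-rT)
C = 0.7756 + 53.17000000 - 46.58619519 = 7.3594


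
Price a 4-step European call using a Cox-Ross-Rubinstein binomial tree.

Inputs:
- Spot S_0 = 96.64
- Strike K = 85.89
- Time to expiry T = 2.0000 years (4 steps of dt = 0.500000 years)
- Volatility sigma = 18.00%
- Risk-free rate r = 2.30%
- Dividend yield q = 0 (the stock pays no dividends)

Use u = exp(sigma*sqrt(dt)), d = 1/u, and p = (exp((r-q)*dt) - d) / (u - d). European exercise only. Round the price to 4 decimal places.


dt = T/N = 0.500000
u = exp(sigma*sqrt(dt)) = 1.135734; d = 1/u = 0.880488
p = (exp((r-q)*dt) - d) / (u - d) = 0.513538
Discount per step: exp(-r*dt) = 0.988566
Stock lattice S(k, i) with i counting down-moves:
  k=0: S(0,0) = 96.6400
  k=1: S(1,0) = 109.7573; S(1,1) = 85.0903
  k=2: S(2,0) = 124.6552; S(2,1) = 96.6400; S(2,2) = 74.9210
  k=3: S(3,0) = 141.5751; S(3,1) = 109.7573; S(3,2) = 85.0903; S(3,3) = 65.9670
  k=4: S(4,0) = 160.7917; S(4,1) = 124.6552; S(4,2) = 96.6400; S(4,3) = 74.9210; S(4,4) = 58.0832
Terminal payoffs V(N, i) = max(S_T - K, 0):
  V(4,0) = 74.901680; V(4,1) = 38.765156; V(4,2) = 10.750000; V(4,3) = 0.000000; V(4,4) = 0.000000
Backward induction: V(k, i) = exp(-r*dt) * [p * V(k+1, i) + (1-p) * V(k+1, i+1)].
  V(3,0) = exp(-r*dt) * [p*74.901680 + (1-p)*38.765156] = 56.667188
  V(3,1) = exp(-r*dt) * [p*38.765156 + (1-p)*10.750000] = 24.849420
  V(3,2) = exp(-r*dt) * [p*10.750000 + (1-p)*0.000000] = 5.457407
  V(3,3) = exp(-r*dt) * [p*0.000000 + (1-p)*0.000000] = 0.000000
  V(2,0) = exp(-r*dt) * [p*56.667188 + (1-p)*24.849420] = 40.718082
  V(2,1) = exp(-r*dt) * [p*24.849420 + (1-p)*5.457407] = 15.239668
  V(2,2) = exp(-r*dt) * [p*5.457407 + (1-p)*0.000000] = 2.770539
  V(1,0) = exp(-r*dt) * [p*40.718082 + (1-p)*15.239668] = 27.999935
  V(1,1) = exp(-r*dt) * [p*15.239668 + (1-p)*2.770539] = 9.069011
  V(0,0) = exp(-r*dt) * [p*27.999935 + (1-p)*9.069011] = 18.575898

Answer: Price = V(0,0) = 18.5759


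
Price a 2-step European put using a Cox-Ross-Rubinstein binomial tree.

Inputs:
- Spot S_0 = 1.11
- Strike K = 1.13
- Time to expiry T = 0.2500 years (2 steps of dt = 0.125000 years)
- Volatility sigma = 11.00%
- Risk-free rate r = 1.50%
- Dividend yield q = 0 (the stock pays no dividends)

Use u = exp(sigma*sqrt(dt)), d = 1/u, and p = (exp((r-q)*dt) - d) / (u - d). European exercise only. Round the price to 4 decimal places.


Answer: Price = V(0,0) = 0.0342

Derivation:
dt = T/N = 0.125000
u = exp(sigma*sqrt(dt)) = 1.039657; d = 1/u = 0.961856
p = (exp((r-q)*dt) - d) / (u - d) = 0.514401
Discount per step: exp(-r*dt) = 0.998127
Stock lattice S(k, i) with i counting down-moves:
  k=0: S(0,0) = 1.1100
  k=1: S(1,0) = 1.1540; S(1,1) = 1.0677
  k=2: S(2,0) = 1.1998; S(2,1) = 1.1100; S(2,2) = 1.0269
Terminal payoffs V(N, i) = max(K - S_T, 0):
  V(2,0) = 0.000000; V(2,1) = 0.020000; V(2,2) = 0.103065
Backward induction: V(k, i) = exp(-r*dt) * [p * V(k+1, i) + (1-p) * V(k+1, i+1)].
  V(1,0) = exp(-r*dt) * [p*0.000000 + (1-p)*0.020000] = 0.009694
  V(1,1) = exp(-r*dt) * [p*0.020000 + (1-p)*0.103065] = 0.060223
  V(0,0) = exp(-r*dt) * [p*0.009694 + (1-p)*0.060223] = 0.034167


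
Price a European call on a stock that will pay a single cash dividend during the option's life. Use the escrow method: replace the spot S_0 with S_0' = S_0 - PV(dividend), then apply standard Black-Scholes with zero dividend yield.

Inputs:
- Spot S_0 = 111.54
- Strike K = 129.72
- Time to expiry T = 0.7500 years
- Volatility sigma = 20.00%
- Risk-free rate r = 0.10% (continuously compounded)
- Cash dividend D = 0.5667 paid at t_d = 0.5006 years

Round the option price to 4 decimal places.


PV(D) = D * exp(-r * t_d) = 0.5667 * 0.99949953 = 0.56641638
S_0' = S_0 - PV(D) = 111.5400 - 0.56641638 = 110.97358362
d1 = (ln(S_0'/K) + (r + sigma^2/2)*T) / (sigma*sqrt(T)) = -0.81023082
d2 = d1 - sigma*sqrt(T) = -0.98343590
exp(-rT) = 0.99925028
N(d1) = 0.20890376; N(d2) = 0.16269648
C = S_0' * N(d1) - K * exp(-rT) * N(d2) = 110.97358362 * 0.20890376 - 129.7200 * 0.99925028 * 0.16269648 = 2.0936

Answer: Price = 2.0936


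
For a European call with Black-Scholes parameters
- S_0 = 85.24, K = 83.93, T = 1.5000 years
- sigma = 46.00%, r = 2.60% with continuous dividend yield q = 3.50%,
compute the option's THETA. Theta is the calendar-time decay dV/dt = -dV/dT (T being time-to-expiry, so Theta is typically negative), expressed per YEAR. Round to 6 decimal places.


d1 = 0.2852194539; d2 = -0.2781631870
phi(d1) = 0.3830408637; exp(-qT) = 0.9488543211; exp(-rT) = 0.9617507091
Theta = -S*exp(-qT)*phi(d1)*sigma/(2*sqrt(T)) - r*K*exp(-rT)*N(d2) + q*S*exp(-qT)*N(d1)
N(d1) = 0.6122619915; N(d2) = 0.3904435463; sqrt(T) = 1.2247448714
Term 1 = -85.2400 * 0.9488543211 * 0.3830408637 * 0.4600 / (2 * 1.2247448714) = -5.8179541620
Term 2 = -0.0260 * 83.9300 * 0.9617507091 * 0.3904435463 = -0.8194290098
Term 3 = 0.0350 * 85.2400 * 0.9488543211 * 0.6122619915 = 1.7331985814
Theta = -5.8179541620 + (-0.8194290098) + (1.7331985814) = -4.904185

Answer: Theta = -4.904185


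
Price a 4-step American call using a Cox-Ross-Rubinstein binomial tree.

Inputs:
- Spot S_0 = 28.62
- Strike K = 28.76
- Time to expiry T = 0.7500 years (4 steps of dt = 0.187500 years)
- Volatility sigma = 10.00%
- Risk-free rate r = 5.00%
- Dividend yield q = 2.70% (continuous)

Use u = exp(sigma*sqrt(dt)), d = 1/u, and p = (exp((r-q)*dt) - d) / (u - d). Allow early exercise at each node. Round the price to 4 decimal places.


dt = T/N = 0.187500
u = exp(sigma*sqrt(dt)) = 1.044252; d = 1/u = 0.957623
p = (exp((r-q)*dt) - d) / (u - d) = 0.539065
Discount per step: exp(-r*dt) = 0.990669
Stock lattice S(k, i) with i counting down-moves:
  k=0: S(0,0) = 28.6200
  k=1: S(1,0) = 29.8865; S(1,1) = 27.4072
  k=2: S(2,0) = 31.2091; S(2,1) = 28.6200; S(2,2) = 26.2457
  k=3: S(3,0) = 32.5901; S(3,1) = 29.8865; S(3,2) = 27.4072; S(3,3) = 25.1335
  k=4: S(4,0) = 34.0323; S(4,1) = 31.2091; S(4,2) = 28.6200; S(4,3) = 26.2457; S(4,4) = 24.0684
Terminal payoffs V(N, i) = max(S_T - K, 0):
  V(4,0) = 5.272327; V(4,1) = 2.449056; V(4,2) = 0.000000; V(4,3) = 0.000000; V(4,4) = 0.000000
Backward induction: V(k, i) = exp(-r*dt) * [p * V(k+1, i) + (1-p) * V(k+1, i+1)]; then take max(V_cont, immediate exercise) for American.
  V(3,0) = exp(-r*dt) * [p*5.272327 + (1-p)*2.449056] = 3.933928; exercise = 3.830133; V(3,0) = max -> 3.933928
  V(3,1) = exp(-r*dt) * [p*2.449056 + (1-p)*0.000000] = 1.307881; exercise = 1.126505; V(3,1) = max -> 1.307881
  V(3,2) = exp(-r*dt) * [p*0.000000 + (1-p)*0.000000] = 0.000000; exercise = 0.000000; V(3,2) = max -> 0.000000
  V(3,3) = exp(-r*dt) * [p*0.000000 + (1-p)*0.000000] = 0.000000; exercise = 0.000000; V(3,3) = max -> 0.000000
  V(2,0) = exp(-r*dt) * [p*3.933928 + (1-p)*1.307881] = 2.698077; exercise = 2.449056; V(2,0) = max -> 2.698077
  V(2,1) = exp(-r*dt) * [p*1.307881 + (1-p)*0.000000] = 0.698454; exercise = 0.000000; V(2,1) = max -> 0.698454
  V(2,2) = exp(-r*dt) * [p*0.000000 + (1-p)*0.000000] = 0.000000; exercise = 0.000000; V(2,2) = max -> 0.000000
  V(1,0) = exp(-r*dt) * [p*2.698077 + (1-p)*0.698454] = 1.759804; exercise = 1.126505; V(1,0) = max -> 1.759804
  V(1,1) = exp(-r*dt) * [p*0.698454 + (1-p)*0.000000] = 0.372998; exercise = 0.000000; V(1,1) = max -> 0.372998
  V(0,0) = exp(-r*dt) * [p*1.759804 + (1-p)*0.372998] = 1.110120; exercise = 0.000000; V(0,0) = max -> 1.110120

Answer: Price = V(0,0) = 1.1101


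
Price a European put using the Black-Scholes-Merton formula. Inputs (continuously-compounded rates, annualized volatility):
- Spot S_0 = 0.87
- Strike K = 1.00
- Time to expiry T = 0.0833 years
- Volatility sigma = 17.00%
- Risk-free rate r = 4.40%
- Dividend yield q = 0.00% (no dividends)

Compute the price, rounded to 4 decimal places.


Answer: Price = 0.1264

Derivation:
d1 = (ln(S/K) + (r - q + 0.5*sigma^2) * T) / (sigma * sqrt(T)) = -2.73908693
d2 = d1 - sigma * sqrt(T) = -2.78815189
exp(-rT) = 0.99634151; exp(-qT) = 1.00000000
P = K * exp(-rT) * N(-d2) - S_0 * exp(-qT) * N(-d1)
N(-d1) = 0.99691950; N(-d2) = 0.99734952
P = 1.0000 * 0.99634151 * 0.99734952 - 0.8700 * 1.00000000 * 0.99691950 = 0.1264


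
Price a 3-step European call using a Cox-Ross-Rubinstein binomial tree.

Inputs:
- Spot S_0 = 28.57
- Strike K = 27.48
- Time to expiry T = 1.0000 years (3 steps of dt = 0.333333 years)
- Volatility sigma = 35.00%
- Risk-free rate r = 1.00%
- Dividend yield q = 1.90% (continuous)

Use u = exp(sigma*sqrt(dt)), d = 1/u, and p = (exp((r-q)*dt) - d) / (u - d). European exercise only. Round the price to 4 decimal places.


Answer: Price = V(0,0) = 4.5596

Derivation:
dt = T/N = 0.333333
u = exp(sigma*sqrt(dt)) = 1.223937; d = 1/u = 0.817036
p = (exp((r-q)*dt) - d) / (u - d) = 0.442291
Discount per step: exp(-r*dt) = 0.996672
Stock lattice S(k, i) with i counting down-moves:
  k=0: S(0,0) = 28.5700
  k=1: S(1,0) = 34.9679; S(1,1) = 23.3427
  k=2: S(2,0) = 42.7985; S(2,1) = 28.5700; S(2,2) = 19.0718
  k=3: S(3,0) = 52.3826; S(3,1) = 34.9679; S(3,2) = 23.3427; S(3,3) = 15.5824
Terminal payoffs V(N, i) = max(S_T - K, 0):
  V(3,0) = 24.902627; V(3,1) = 7.487876; V(3,2) = 0.000000; V(3,3) = 0.000000
Backward induction: V(k, i) = exp(-r*dt) * [p * V(k+1, i) + (1-p) * V(k+1, i+1)].
  V(2,0) = exp(-r*dt) * [p*24.902627 + (1-p)*7.487876] = 15.139719
  V(2,1) = exp(-r*dt) * [p*7.487876 + (1-p)*0.000000] = 3.300801
  V(2,2) = exp(-r*dt) * [p*0.000000 + (1-p)*0.000000] = 0.000000
  V(1,0) = exp(-r*dt) * [p*15.139719 + (1-p)*3.300801] = 8.508642
  V(1,1) = exp(-r*dt) * [p*3.300801 + (1-p)*0.000000] = 1.455057
  V(0,0) = exp(-r*dt) * [p*8.508642 + (1-p)*1.455057] = 4.559573


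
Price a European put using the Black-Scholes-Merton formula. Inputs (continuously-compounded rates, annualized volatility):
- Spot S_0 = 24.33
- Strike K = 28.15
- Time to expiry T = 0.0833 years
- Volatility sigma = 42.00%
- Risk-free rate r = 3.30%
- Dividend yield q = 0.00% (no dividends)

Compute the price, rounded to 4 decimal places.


d1 = (ln(S/K) + (r - q + 0.5*sigma^2) * T) / (sigma * sqrt(T)) = -1.11979884
d2 = d1 - sigma * sqrt(T) = -1.24101815
exp(-rT) = 0.99725487; exp(-qT) = 1.00000000
P = K * exp(-rT) * N(-d2) - S_0 * exp(-qT) * N(-d1)
N(-d1) = 0.86860025; N(-d2) = 0.89270048
P = 28.1500 * 0.99725487 * 0.89270048 - 24.3300 * 1.00000000 * 0.86860025 = 3.9275

Answer: Price = 3.9275


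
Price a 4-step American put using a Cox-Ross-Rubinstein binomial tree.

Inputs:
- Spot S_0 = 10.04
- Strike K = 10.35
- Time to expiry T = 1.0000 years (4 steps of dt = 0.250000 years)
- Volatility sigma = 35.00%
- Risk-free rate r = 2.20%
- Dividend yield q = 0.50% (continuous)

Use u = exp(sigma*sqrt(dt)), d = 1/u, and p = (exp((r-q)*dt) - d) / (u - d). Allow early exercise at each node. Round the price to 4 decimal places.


dt = T/N = 0.250000
u = exp(sigma*sqrt(dt)) = 1.191246; d = 1/u = 0.839457
p = (exp((r-q)*dt) - d) / (u - d) = 0.468468
Discount per step: exp(-r*dt) = 0.994515
Stock lattice S(k, i) with i counting down-moves:
  k=0: S(0,0) = 10.0400
  k=1: S(1,0) = 11.9601; S(1,1) = 8.4281
  k=2: S(2,0) = 14.2474; S(2,1) = 10.0400; S(2,2) = 7.0751
  k=3: S(3,0) = 16.9722; S(3,1) = 11.9601; S(3,2) = 8.4281; S(3,3) = 5.9392
  k=4: S(4,0) = 20.2181; S(4,1) = 14.2474; S(4,2) = 10.0400; S(4,3) = 7.0751; S(4,4) = 4.9857
Terminal payoffs V(N, i) = max(K - S_T, 0):
  V(4,0) = 0.000000; V(4,1) = 0.000000; V(4,2) = 0.310000; V(4,3) = 3.274932; V(4,4) = 5.364284
Backward induction: V(k, i) = exp(-r*dt) * [p * V(k+1, i) + (1-p) * V(k+1, i+1)]; then take max(V_cont, immediate exercise) for American.
  V(3,0) = exp(-r*dt) * [p*0.000000 + (1-p)*0.000000] = 0.000000; exercise = 0.000000; V(3,0) = max -> 0.000000
  V(3,1) = exp(-r*dt) * [p*0.000000 + (1-p)*0.310000] = 0.163871; exercise = 0.000000; V(3,1) = max -> 0.163871
  V(3,2) = exp(-r*dt) * [p*0.310000 + (1-p)*3.274932] = 1.875611; exercise = 1.921852; V(3,2) = max -> 1.921852
  V(3,3) = exp(-r*dt) * [p*3.274932 + (1-p)*5.364284] = 4.361435; exercise = 4.410784; V(3,3) = max -> 4.410784
  V(2,0) = exp(-r*dt) * [p*0.000000 + (1-p)*0.163871] = 0.086625; exercise = 0.000000; V(2,0) = max -> 0.086625
  V(2,1) = exp(-r*dt) * [p*0.163871 + (1-p)*1.921852] = 1.092270; exercise = 0.310000; V(2,1) = max -> 1.092270
  V(2,2) = exp(-r*dt) * [p*1.921852 + (1-p)*4.410784] = 3.227001; exercise = 3.274932; V(2,2) = max -> 3.274932
  V(1,0) = exp(-r*dt) * [p*0.086625 + (1-p)*1.092270] = 0.617750; exercise = 0.000000; V(1,0) = max -> 0.617750
  V(1,1) = exp(-r*dt) * [p*1.092270 + (1-p)*3.274932] = 2.240070; exercise = 1.921852; V(1,1) = max -> 2.240070
  V(0,0) = exp(-r*dt) * [p*0.617750 + (1-p)*2.240070] = 1.471947; exercise = 0.310000; V(0,0) = max -> 1.471947

Answer: Price = V(0,0) = 1.4719


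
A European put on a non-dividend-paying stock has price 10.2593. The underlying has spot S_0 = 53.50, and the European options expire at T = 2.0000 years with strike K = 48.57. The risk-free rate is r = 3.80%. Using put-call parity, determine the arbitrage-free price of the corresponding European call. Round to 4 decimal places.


Put-call parity: C - P = S_0 * exp(-qT) - K * exp(-rT).
S_0 * exp(-qT) = 53.5000 * 1.00000000 = 53.50000000
K * exp(-rT) = 48.5700 * 0.92681621 = 45.01546315
C = P + S*exp(-qT) - K*exp(-rT)
C = 10.2593 + 53.50000000 - 45.01546315 = 18.7438

Answer: Call price = 18.7438


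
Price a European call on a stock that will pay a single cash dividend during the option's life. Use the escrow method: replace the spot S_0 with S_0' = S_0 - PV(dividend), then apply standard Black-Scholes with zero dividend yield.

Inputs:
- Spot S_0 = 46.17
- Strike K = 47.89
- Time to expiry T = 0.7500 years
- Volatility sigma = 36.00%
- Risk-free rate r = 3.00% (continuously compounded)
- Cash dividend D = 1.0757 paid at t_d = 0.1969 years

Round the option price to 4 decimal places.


PV(D) = D * exp(-r * t_d) = 1.0757 * 0.99411041 = 1.06936457
S_0' = S_0 - PV(D) = 46.1700 - 1.06936457 = 45.10063543
d1 = (ln(S_0'/K) + (r + sigma^2/2)*T) / (sigma*sqrt(T)) = 0.03556998
d2 = d1 - sigma*sqrt(T) = -0.27619917
exp(-rT) = 0.97775124
N(d1) = 0.51418738; N(d2) = 0.39119755
C = S_0' * N(d1) - K * exp(-rT) * N(d2) = 45.10063543 * 0.51418738 - 47.8900 * 0.97775124 * 0.39119755 = 4.8725

Answer: Price = 4.8725


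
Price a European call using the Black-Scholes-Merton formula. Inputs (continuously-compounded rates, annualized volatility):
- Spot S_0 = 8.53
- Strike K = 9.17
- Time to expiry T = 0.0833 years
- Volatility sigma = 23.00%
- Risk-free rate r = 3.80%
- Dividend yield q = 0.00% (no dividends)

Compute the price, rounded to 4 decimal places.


Answer: Price = 0.0450

Derivation:
d1 = (ln(S/K) + (r - q + 0.5*sigma^2) * T) / (sigma * sqrt(T)) = -1.00899701
d2 = d1 - sigma * sqrt(T) = -1.07537901
exp(-rT) = 0.99683960; exp(-qT) = 1.00000000
C = S_0 * exp(-qT) * N(d1) - K * exp(-rT) * N(d2)
N(d1) = 0.15648804; N(d2) = 0.14110254
C = 8.5300 * 1.00000000 * 0.15648804 - 9.1700 * 0.99683960 * 0.14110254 = 0.0450


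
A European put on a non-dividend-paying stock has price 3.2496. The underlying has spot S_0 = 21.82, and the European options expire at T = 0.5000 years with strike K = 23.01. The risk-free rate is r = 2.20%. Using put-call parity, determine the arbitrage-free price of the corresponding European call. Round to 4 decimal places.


Answer: Call price = 2.3113

Derivation:
Put-call parity: C - P = S_0 * exp(-qT) - K * exp(-rT).
S_0 * exp(-qT) = 21.8200 * 1.00000000 = 21.82000000
K * exp(-rT) = 23.0100 * 0.98906028 = 22.75827701
C = P + S*exp(-qT) - K*exp(-rT)
C = 3.2496 + 21.82000000 - 22.75827701 = 2.3113


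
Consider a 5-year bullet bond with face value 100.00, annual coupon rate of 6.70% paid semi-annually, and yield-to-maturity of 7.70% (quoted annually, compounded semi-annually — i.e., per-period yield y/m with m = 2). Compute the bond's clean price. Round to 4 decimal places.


Answer: Price = 95.9141

Derivation:
Coupon per period c = face * coupon_rate / m = 3.350000
Periods per year m = 2; per-period yield y/m = 0.038500
Number of cashflows N = 10
Cashflows (t years, CF_t, discount factor 1/(1+y/m)^(m*t), PV):
  t = 0.5000: CF_t = 3.350000, DF = 0.962927, PV = 3.225806
  t = 1.0000: CF_t = 3.350000, DF = 0.927229, PV = 3.106217
  t = 1.5000: CF_t = 3.350000, DF = 0.892854, PV = 2.991061
  t = 2.0000: CF_t = 3.350000, DF = 0.859754, PV = 2.880175
  t = 2.5000: CF_t = 3.350000, DF = 0.827880, PV = 2.773399
  t = 3.0000: CF_t = 3.350000, DF = 0.797188, PV = 2.670581
  t = 3.5000: CF_t = 3.350000, DF = 0.767635, PV = 2.571576
  t = 4.0000: CF_t = 3.350000, DF = 0.739176, PV = 2.476240
  t = 4.5000: CF_t = 3.350000, DF = 0.711773, PV = 2.384439
  t = 5.0000: CF_t = 103.350000, DF = 0.685386, PV = 70.834604
Price P = sum_t PV_t = 95.914099


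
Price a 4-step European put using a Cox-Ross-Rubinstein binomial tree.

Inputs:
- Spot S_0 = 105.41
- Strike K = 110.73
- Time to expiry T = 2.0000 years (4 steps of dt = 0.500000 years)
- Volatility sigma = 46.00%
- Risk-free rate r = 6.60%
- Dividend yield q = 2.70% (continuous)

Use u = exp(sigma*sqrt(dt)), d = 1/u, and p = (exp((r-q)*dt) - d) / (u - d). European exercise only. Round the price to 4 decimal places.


Answer: Price = V(0,0) = 22.9991

Derivation:
dt = T/N = 0.500000
u = exp(sigma*sqrt(dt)) = 1.384403; d = 1/u = 0.722333
p = (exp((r-q)*dt) - d) / (u - d) = 0.449134
Discount per step: exp(-r*dt) = 0.967539
Stock lattice S(k, i) with i counting down-moves:
  k=0: S(0,0) = 105.4100
  k=1: S(1,0) = 145.9299; S(1,1) = 76.1411
  k=2: S(2,0) = 202.0259; S(2,1) = 105.4100; S(2,2) = 54.9992
  k=3: S(3,0) = 279.6853; S(3,1) = 145.9299; S(3,2) = 76.1411; S(3,3) = 39.7278
  k=4: S(4,0) = 387.1971; S(4,1) = 202.0259; S(4,2) = 105.4100; S(4,3) = 54.9992; S(4,4) = 28.6967
Terminal payoffs V(N, i) = max(K - S_T, 0):
  V(4,0) = 0.000000; V(4,1) = 0.000000; V(4,2) = 5.320000; V(4,3) = 55.730765; V(4,4) = 82.033332
Backward induction: V(k, i) = exp(-r*dt) * [p * V(k+1, i) + (1-p) * V(k+1, i+1)].
  V(3,0) = exp(-r*dt) * [p*0.000000 + (1-p)*0.000000] = 0.000000
  V(3,1) = exp(-r*dt) * [p*0.000000 + (1-p)*5.320000] = 2.835474
  V(3,2) = exp(-r*dt) * [p*5.320000 + (1-p)*55.730765] = 32.015428
  V(3,3) = exp(-r*dt) * [p*55.730765 + (1-p)*82.033332] = 67.940507
  V(2,0) = exp(-r*dt) * [p*0.000000 + (1-p)*2.835474] = 1.511262
  V(2,1) = exp(-r*dt) * [p*2.835474 + (1-p)*32.015428] = 18.295874
  V(2,2) = exp(-r*dt) * [p*32.015428 + (1-p)*67.940507] = 50.123647
  V(1,0) = exp(-r*dt) * [p*1.511262 + (1-p)*18.295874] = 10.408131
  V(1,1) = exp(-r*dt) * [p*18.295874 + (1-p)*50.123647] = 34.665652
  V(0,0) = exp(-r*dt) * [p*10.408131 + (1-p)*34.665652] = 22.999135


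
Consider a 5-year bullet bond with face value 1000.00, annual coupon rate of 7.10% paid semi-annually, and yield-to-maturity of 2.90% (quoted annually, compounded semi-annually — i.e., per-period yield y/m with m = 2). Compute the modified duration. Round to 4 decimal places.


Coupon per period c = face * coupon_rate / m = 35.500000
Periods per year m = 2; per-period yield y/m = 0.014500
Number of cashflows N = 10
Cashflows (t years, CF_t, discount factor 1/(1+y/m)^(m*t), PV):
  t = 0.5000: CF_t = 35.500000, DF = 0.985707, PV = 34.992607
  t = 1.0000: CF_t = 35.500000, DF = 0.971619, PV = 34.492466
  t = 1.5000: CF_t = 35.500000, DF = 0.957732, PV = 33.999474
  t = 2.0000: CF_t = 35.500000, DF = 0.944043, PV = 33.513528
  t = 2.5000: CF_t = 35.500000, DF = 0.930550, PV = 33.034527
  t = 3.0000: CF_t = 35.500000, DF = 0.917250, PV = 32.562373
  t = 3.5000: CF_t = 35.500000, DF = 0.904140, PV = 32.096967
  t = 4.0000: CF_t = 35.500000, DF = 0.891217, PV = 31.638213
  t = 4.5000: CF_t = 35.500000, DF = 0.878479, PV = 31.186016
  t = 5.0000: CF_t = 1035.500000, DF = 0.865923, PV = 896.663702
Price P = sum_t PV_t = 1194.179873
First compute Macaulay numerator sum_t t * PV_t:
  t * PV_t at t = 0.5000: 17.496304
  t * PV_t at t = 1.0000: 34.492466
  t * PV_t at t = 1.5000: 50.999211
  t * PV_t at t = 2.0000: 67.027056
  t * PV_t at t = 2.5000: 82.586318
  t * PV_t at t = 3.0000: 97.687119
  t * PV_t at t = 3.5000: 112.339384
  t * PV_t at t = 4.0000: 126.552851
  t * PV_t at t = 4.5000: 140.337070
  t * PV_t at t = 5.0000: 4483.318512
Macaulay duration D = 5212.836290 / 1194.179873 = 4.365202
Modified duration = D / (1 + y/m) = 4.365202 / (1 + 0.014500) = 4.302811

Answer: Modified duration = 4.3028


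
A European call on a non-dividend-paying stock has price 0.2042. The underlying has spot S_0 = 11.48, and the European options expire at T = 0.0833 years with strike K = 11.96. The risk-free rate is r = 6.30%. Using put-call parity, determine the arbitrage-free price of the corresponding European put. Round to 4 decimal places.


Put-call parity: C - P = S_0 * exp(-qT) - K * exp(-rT).
S_0 * exp(-qT) = 11.4800 * 1.00000000 = 11.48000000
K * exp(-rT) = 11.9600 * 0.99476585 = 11.89739952
P = C - S*exp(-qT) + K*exp(-rT)
P = 0.2042 - 11.48000000 + 11.89739952 = 0.6216

Answer: Put price = 0.6216


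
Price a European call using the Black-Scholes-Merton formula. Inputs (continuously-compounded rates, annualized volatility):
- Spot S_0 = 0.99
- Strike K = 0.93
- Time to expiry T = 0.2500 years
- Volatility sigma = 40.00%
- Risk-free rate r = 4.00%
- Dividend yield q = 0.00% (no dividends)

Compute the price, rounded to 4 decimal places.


Answer: Price = 0.1157

Derivation:
d1 = (ln(S/K) + (r - q + 0.5*sigma^2) * T) / (sigma * sqrt(T)) = 0.46260178
d2 = d1 - sigma * sqrt(T) = 0.26260178
exp(-rT) = 0.99004983; exp(-qT) = 1.00000000
C = S_0 * exp(-qT) * N(d1) - K * exp(-rT) * N(d2)
N(d1) = 0.67817509; N(d2) = 0.60357124
C = 0.9900 * 1.00000000 * 0.67817509 - 0.9300 * 0.99004983 * 0.60357124 = 0.1157


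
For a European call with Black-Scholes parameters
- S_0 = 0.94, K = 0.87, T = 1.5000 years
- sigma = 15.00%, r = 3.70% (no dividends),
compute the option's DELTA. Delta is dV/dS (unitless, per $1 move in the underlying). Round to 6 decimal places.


Answer: Delta = 0.792521

Derivation:
d1 = 0.8151992420; d2 = 0.6314875113
phi(d1) = 0.2861573527; exp(-qT) = 1.0000000000; exp(-rT) = 0.9460120237
N(d1) = 0.7925208641
Delta = exp(-qT) * N(d1) = 1.0000000000 * 0.7925208641 = 0.792521


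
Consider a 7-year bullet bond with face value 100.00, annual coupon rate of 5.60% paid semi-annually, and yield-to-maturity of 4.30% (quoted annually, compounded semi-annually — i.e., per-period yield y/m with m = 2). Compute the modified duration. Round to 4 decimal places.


Coupon per period c = face * coupon_rate / m = 2.800000
Periods per year m = 2; per-period yield y/m = 0.021500
Number of cashflows N = 14
Cashflows (t years, CF_t, discount factor 1/(1+y/m)^(m*t), PV):
  t = 0.5000: CF_t = 2.800000, DF = 0.978953, PV = 2.741067
  t = 1.0000: CF_t = 2.800000, DF = 0.958348, PV = 2.683375
  t = 1.5000: CF_t = 2.800000, DF = 0.938177, PV = 2.626896
  t = 2.0000: CF_t = 2.800000, DF = 0.918431, PV = 2.571607
  t = 2.5000: CF_t = 2.800000, DF = 0.899100, PV = 2.517481
  t = 3.0000: CF_t = 2.800000, DF = 0.880177, PV = 2.464494
  t = 3.5000: CF_t = 2.800000, DF = 0.861651, PV = 2.412623
  t = 4.0000: CF_t = 2.800000, DF = 0.843515, PV = 2.361843
  t = 4.5000: CF_t = 2.800000, DF = 0.825762, PV = 2.312132
  t = 5.0000: CF_t = 2.800000, DF = 0.808381, PV = 2.263468
  t = 5.5000: CF_t = 2.800000, DF = 0.791367, PV = 2.215828
  t = 6.0000: CF_t = 2.800000, DF = 0.774711, PV = 2.169190
  t = 6.5000: CF_t = 2.800000, DF = 0.758405, PV = 2.123534
  t = 7.0000: CF_t = 102.800000, DF = 0.742442, PV = 76.323086
Price P = sum_t PV_t = 107.786623
First compute Macaulay numerator sum_t t * PV_t:
  t * PV_t at t = 0.5000: 1.370534
  t * PV_t at t = 1.0000: 2.683375
  t * PV_t at t = 1.5000: 3.940344
  t * PV_t at t = 2.0000: 5.143213
  t * PV_t at t = 2.5000: 6.293702
  t * PV_t at t = 3.0000: 7.393483
  t * PV_t at t = 3.5000: 8.444180
  t * PV_t at t = 4.0000: 9.447373
  t * PV_t at t = 4.5000: 10.404596
  t * PV_t at t = 5.0000: 11.317339
  t * PV_t at t = 5.5000: 12.187051
  t * PV_t at t = 6.0000: 13.015140
  t * PV_t at t = 6.5000: 13.802971
  t * PV_t at t = 7.0000: 534.261601
Macaulay duration D = 639.704900 / 107.786623 = 5.934919
Modified duration = D / (1 + y/m) = 5.934919 / (1 + 0.021500) = 5.810004

Answer: Modified duration = 5.8100


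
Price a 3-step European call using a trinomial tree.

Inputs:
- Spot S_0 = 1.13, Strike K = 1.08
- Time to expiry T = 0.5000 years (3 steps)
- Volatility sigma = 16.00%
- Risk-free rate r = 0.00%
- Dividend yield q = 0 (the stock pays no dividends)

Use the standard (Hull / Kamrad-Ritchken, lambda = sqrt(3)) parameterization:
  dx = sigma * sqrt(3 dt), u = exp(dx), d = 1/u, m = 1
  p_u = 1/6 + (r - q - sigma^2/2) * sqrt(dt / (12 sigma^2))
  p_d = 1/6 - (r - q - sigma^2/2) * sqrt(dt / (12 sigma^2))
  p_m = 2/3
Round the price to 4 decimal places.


dt = T/N = 0.166667; dx = sigma*sqrt(3*dt) = 0.113137
u = exp(dx) = 1.119785; d = 1/u = 0.893028
p_u = 0.157239, p_m = 0.666667, p_d = 0.176095
Discount per step: exp(-r*dt) = 1.000000
Stock lattice S(k, j) with j the centered position index:
  k=0: S(0,+0) = 1.1300
  k=1: S(1,-1) = 1.0091; S(1,+0) = 1.1300; S(1,+1) = 1.2654
  k=2: S(2,-2) = 0.9012; S(2,-1) = 1.0091; S(2,+0) = 1.1300; S(2,+1) = 1.2654; S(2,+2) = 1.4169
  k=3: S(3,-3) = 0.8048; S(3,-2) = 0.9012; S(3,-1) = 1.0091; S(3,+0) = 1.1300; S(3,+1) = 1.2654; S(3,+2) = 1.4169; S(3,+3) = 1.5867
Terminal payoffs V(N, j) = max(S_T - K, 0):
  V(3,-3) = 0.000000; V(3,-2) = 0.000000; V(3,-1) = 0.000000; V(3,+0) = 0.050000; V(3,+1) = 0.185358; V(3,+2) = 0.336929; V(3,+3) = 0.506656
Backward induction: V(k, j) = exp(-r*dt) * [p_u * V(k+1, j+1) + p_m * V(k+1, j) + p_d * V(k+1, j-1)]
  V(2,-2) = exp(-r*dt) * [p_u*0.000000 + p_m*0.000000 + p_d*0.000000] = 0.000000
  V(2,-1) = exp(-r*dt) * [p_u*0.050000 + p_m*0.000000 + p_d*0.000000] = 0.007862
  V(2,+0) = exp(-r*dt) * [p_u*0.185358 + p_m*0.050000 + p_d*0.000000] = 0.062479
  V(2,+1) = exp(-r*dt) * [p_u*0.336929 + p_m*0.185358 + p_d*0.050000] = 0.185355
  V(2,+2) = exp(-r*dt) * [p_u*0.506656 + p_m*0.336929 + p_d*0.185358] = 0.336926
  V(1,-1) = exp(-r*dt) * [p_u*0.062479 + p_m*0.007862 + p_d*0.000000] = 0.015065
  V(1,+0) = exp(-r*dt) * [p_u*0.185355 + p_m*0.062479 + p_d*0.007862] = 0.072182
  V(1,+1) = exp(-r*dt) * [p_u*0.336926 + p_m*0.185355 + p_d*0.062479] = 0.187550
  V(0,+0) = exp(-r*dt) * [p_u*0.187550 + p_m*0.072182 + p_d*0.015065] = 0.080264

Answer: Price = V(0,0) = 0.0803
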